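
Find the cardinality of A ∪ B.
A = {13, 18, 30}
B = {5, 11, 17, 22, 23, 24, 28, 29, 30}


Set A = {13, 18, 30}, |A| = 3
Set B = {5, 11, 17, 22, 23, 24, 28, 29, 30}, |B| = 9
A ∩ B = {30}, |A ∩ B| = 1
|A ∪ B| = |A| + |B| - |A ∩ B| = 3 + 9 - 1 = 11

11


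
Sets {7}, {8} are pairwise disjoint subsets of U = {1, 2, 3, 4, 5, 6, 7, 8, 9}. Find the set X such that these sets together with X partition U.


U = {1, 2, 3, 4, 5, 6, 7, 8, 9}
Shown blocks: {7}, {8}
A partition's blocks are pairwise disjoint and cover U, so the missing block = U \ (union of shown blocks).
Union of shown blocks: {7, 8}
Missing block = U \ (union) = {1, 2, 3, 4, 5, 6, 9}

{1, 2, 3, 4, 5, 6, 9}


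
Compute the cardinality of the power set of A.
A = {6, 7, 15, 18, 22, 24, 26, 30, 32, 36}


Set A = {6, 7, 15, 18, 22, 24, 26, 30, 32, 36}
|A| = 10
The power set P(A) contains all subsets of A.
|P(A)| = 2^|A| = 2^10 = 1024

1024


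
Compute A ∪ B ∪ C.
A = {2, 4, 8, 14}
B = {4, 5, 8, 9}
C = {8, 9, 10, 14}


Set A = {2, 4, 8, 14}
Set B = {4, 5, 8, 9}
Set C = {8, 9, 10, 14}
First, A ∪ B = {2, 4, 5, 8, 9, 14}
Then, (A ∪ B) ∪ C = {2, 4, 5, 8, 9, 10, 14}

{2, 4, 5, 8, 9, 10, 14}


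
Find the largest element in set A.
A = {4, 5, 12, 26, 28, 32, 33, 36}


Set A = {4, 5, 12, 26, 28, 32, 33, 36}
Elements in ascending order: 4, 5, 12, 26, 28, 32, 33, 36
The largest element is 36.

36


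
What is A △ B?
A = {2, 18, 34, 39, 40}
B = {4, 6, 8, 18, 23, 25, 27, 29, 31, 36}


Set A = {2, 18, 34, 39, 40}
Set B = {4, 6, 8, 18, 23, 25, 27, 29, 31, 36}
A △ B = (A \ B) ∪ (B \ A)
Elements in A but not B: {2, 34, 39, 40}
Elements in B but not A: {4, 6, 8, 23, 25, 27, 29, 31, 36}
A △ B = {2, 4, 6, 8, 23, 25, 27, 29, 31, 34, 36, 39, 40}

{2, 4, 6, 8, 23, 25, 27, 29, 31, 34, 36, 39, 40}


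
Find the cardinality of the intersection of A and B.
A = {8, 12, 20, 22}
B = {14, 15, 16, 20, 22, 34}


Set A = {8, 12, 20, 22}
Set B = {14, 15, 16, 20, 22, 34}
A ∩ B = {20, 22}
|A ∩ B| = 2

2


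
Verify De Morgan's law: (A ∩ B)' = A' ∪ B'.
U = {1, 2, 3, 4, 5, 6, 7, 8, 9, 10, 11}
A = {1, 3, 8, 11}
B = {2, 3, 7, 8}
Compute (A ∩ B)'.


U = {1, 2, 3, 4, 5, 6, 7, 8, 9, 10, 11}
A = {1, 3, 8, 11}, B = {2, 3, 7, 8}
A ∩ B = {3, 8}
(A ∩ B)' = U \ (A ∩ B) = {1, 2, 4, 5, 6, 7, 9, 10, 11}
Verification via A' ∪ B': A' = {2, 4, 5, 6, 7, 9, 10}, B' = {1, 4, 5, 6, 9, 10, 11}
A' ∪ B' = {1, 2, 4, 5, 6, 7, 9, 10, 11} ✓

{1, 2, 4, 5, 6, 7, 9, 10, 11}


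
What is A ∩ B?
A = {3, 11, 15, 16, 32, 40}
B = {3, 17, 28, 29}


Set A = {3, 11, 15, 16, 32, 40}
Set B = {3, 17, 28, 29}
A ∩ B includes only elements in both sets.
Check each element of A against B:
3 ✓, 11 ✗, 15 ✗, 16 ✗, 32 ✗, 40 ✗
A ∩ B = {3}

{3}


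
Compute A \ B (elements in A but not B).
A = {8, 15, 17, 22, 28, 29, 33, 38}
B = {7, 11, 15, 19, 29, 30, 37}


Set A = {8, 15, 17, 22, 28, 29, 33, 38}
Set B = {7, 11, 15, 19, 29, 30, 37}
A \ B includes elements in A that are not in B.
Check each element of A:
8 (not in B, keep), 15 (in B, remove), 17 (not in B, keep), 22 (not in B, keep), 28 (not in B, keep), 29 (in B, remove), 33 (not in B, keep), 38 (not in B, keep)
A \ B = {8, 17, 22, 28, 33, 38}

{8, 17, 22, 28, 33, 38}


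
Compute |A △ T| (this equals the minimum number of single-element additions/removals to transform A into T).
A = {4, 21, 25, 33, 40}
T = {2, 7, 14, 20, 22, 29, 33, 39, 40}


Set A = {4, 21, 25, 33, 40}
Set T = {2, 7, 14, 20, 22, 29, 33, 39, 40}
Elements to remove from A (in A, not in T): {4, 21, 25} → 3 removals
Elements to add to A (in T, not in A): {2, 7, 14, 20, 22, 29, 39} → 7 additions
Total edits = 3 + 7 = 10

10


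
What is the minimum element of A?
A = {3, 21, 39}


Set A = {3, 21, 39}
Elements in ascending order: 3, 21, 39
The smallest element is 3.

3


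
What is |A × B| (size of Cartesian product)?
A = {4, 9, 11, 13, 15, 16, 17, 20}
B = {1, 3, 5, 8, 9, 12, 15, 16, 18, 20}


Set A = {4, 9, 11, 13, 15, 16, 17, 20} has 8 elements.
Set B = {1, 3, 5, 8, 9, 12, 15, 16, 18, 20} has 10 elements.
|A × B| = |A| × |B| = 8 × 10 = 80

80


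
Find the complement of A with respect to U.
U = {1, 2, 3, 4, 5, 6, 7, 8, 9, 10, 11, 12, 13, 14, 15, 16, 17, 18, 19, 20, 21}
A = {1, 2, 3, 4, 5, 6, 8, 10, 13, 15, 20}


Universal set U = {1, 2, 3, 4, 5, 6, 7, 8, 9, 10, 11, 12, 13, 14, 15, 16, 17, 18, 19, 20, 21}
Set A = {1, 2, 3, 4, 5, 6, 8, 10, 13, 15, 20}
A' = U \ A = elements in U but not in A
Checking each element of U:
1 (in A, exclude), 2 (in A, exclude), 3 (in A, exclude), 4 (in A, exclude), 5 (in A, exclude), 6 (in A, exclude), 7 (not in A, include), 8 (in A, exclude), 9 (not in A, include), 10 (in A, exclude), 11 (not in A, include), 12 (not in A, include), 13 (in A, exclude), 14 (not in A, include), 15 (in A, exclude), 16 (not in A, include), 17 (not in A, include), 18 (not in A, include), 19 (not in A, include), 20 (in A, exclude), 21 (not in A, include)
A' = {7, 9, 11, 12, 14, 16, 17, 18, 19, 21}

{7, 9, 11, 12, 14, 16, 17, 18, 19, 21}


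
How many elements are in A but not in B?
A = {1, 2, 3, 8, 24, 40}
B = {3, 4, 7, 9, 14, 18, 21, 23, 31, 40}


Set A = {1, 2, 3, 8, 24, 40}
Set B = {3, 4, 7, 9, 14, 18, 21, 23, 31, 40}
A \ B = {1, 2, 8, 24}
|A \ B| = 4

4


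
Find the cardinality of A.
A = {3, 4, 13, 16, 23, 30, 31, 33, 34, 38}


Set A = {3, 4, 13, 16, 23, 30, 31, 33, 34, 38}
Listing elements: 3, 4, 13, 16, 23, 30, 31, 33, 34, 38
Counting: 10 elements
|A| = 10

10


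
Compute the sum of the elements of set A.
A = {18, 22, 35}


Set A = {18, 22, 35}
Sum = 18 + 22 + 35 = 75

75


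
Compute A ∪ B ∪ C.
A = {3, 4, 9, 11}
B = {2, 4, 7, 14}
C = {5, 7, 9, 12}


Set A = {3, 4, 9, 11}
Set B = {2, 4, 7, 14}
Set C = {5, 7, 9, 12}
First, A ∪ B = {2, 3, 4, 7, 9, 11, 14}
Then, (A ∪ B) ∪ C = {2, 3, 4, 5, 7, 9, 11, 12, 14}

{2, 3, 4, 5, 7, 9, 11, 12, 14}


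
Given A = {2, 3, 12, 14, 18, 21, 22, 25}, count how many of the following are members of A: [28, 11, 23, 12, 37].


Set A = {2, 3, 12, 14, 18, 21, 22, 25}
Candidates: [28, 11, 23, 12, 37]
Check each candidate:
28 ∉ A, 11 ∉ A, 23 ∉ A, 12 ∈ A, 37 ∉ A
Count of candidates in A: 1

1


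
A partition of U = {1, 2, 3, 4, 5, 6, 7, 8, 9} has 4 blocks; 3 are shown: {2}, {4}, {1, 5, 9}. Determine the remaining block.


U = {1, 2, 3, 4, 5, 6, 7, 8, 9}
Shown blocks: {2}, {4}, {1, 5, 9}
A partition's blocks are pairwise disjoint and cover U, so the missing block = U \ (union of shown blocks).
Union of shown blocks: {1, 2, 4, 5, 9}
Missing block = U \ (union) = {3, 6, 7, 8}

{3, 6, 7, 8}


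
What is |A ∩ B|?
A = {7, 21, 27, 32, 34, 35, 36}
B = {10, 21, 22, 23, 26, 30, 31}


Set A = {7, 21, 27, 32, 34, 35, 36}
Set B = {10, 21, 22, 23, 26, 30, 31}
A ∩ B = {21}
|A ∩ B| = 1

1


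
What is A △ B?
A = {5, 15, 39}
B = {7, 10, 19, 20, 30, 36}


Set A = {5, 15, 39}
Set B = {7, 10, 19, 20, 30, 36}
A △ B = (A \ B) ∪ (B \ A)
Elements in A but not B: {5, 15, 39}
Elements in B but not A: {7, 10, 19, 20, 30, 36}
A △ B = {5, 7, 10, 15, 19, 20, 30, 36, 39}

{5, 7, 10, 15, 19, 20, 30, 36, 39}


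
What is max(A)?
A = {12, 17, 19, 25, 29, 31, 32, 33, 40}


Set A = {12, 17, 19, 25, 29, 31, 32, 33, 40}
Elements in ascending order: 12, 17, 19, 25, 29, 31, 32, 33, 40
The largest element is 40.

40


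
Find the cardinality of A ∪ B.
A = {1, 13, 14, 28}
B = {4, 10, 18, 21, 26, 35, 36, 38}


Set A = {1, 13, 14, 28}, |A| = 4
Set B = {4, 10, 18, 21, 26, 35, 36, 38}, |B| = 8
A ∩ B = {}, |A ∩ B| = 0
|A ∪ B| = |A| + |B| - |A ∩ B| = 4 + 8 - 0 = 12

12


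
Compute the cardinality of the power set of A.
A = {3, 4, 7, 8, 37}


Set A = {3, 4, 7, 8, 37}
|A| = 5
The power set P(A) contains all subsets of A.
|P(A)| = 2^|A| = 2^5 = 32

32


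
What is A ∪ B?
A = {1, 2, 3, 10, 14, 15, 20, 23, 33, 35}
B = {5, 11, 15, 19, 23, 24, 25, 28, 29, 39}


Set A = {1, 2, 3, 10, 14, 15, 20, 23, 33, 35}
Set B = {5, 11, 15, 19, 23, 24, 25, 28, 29, 39}
A ∪ B includes all elements in either set.
Elements from A: {1, 2, 3, 10, 14, 15, 20, 23, 33, 35}
Elements from B not already included: {5, 11, 19, 24, 25, 28, 29, 39}
A ∪ B = {1, 2, 3, 5, 10, 11, 14, 15, 19, 20, 23, 24, 25, 28, 29, 33, 35, 39}

{1, 2, 3, 5, 10, 11, 14, 15, 19, 20, 23, 24, 25, 28, 29, 33, 35, 39}


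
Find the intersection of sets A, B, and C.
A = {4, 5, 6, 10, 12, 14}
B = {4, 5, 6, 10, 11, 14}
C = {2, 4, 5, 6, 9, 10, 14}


Set A = {4, 5, 6, 10, 12, 14}
Set B = {4, 5, 6, 10, 11, 14}
Set C = {2, 4, 5, 6, 9, 10, 14}
First, A ∩ B = {4, 5, 6, 10, 14}
Then, (A ∩ B) ∩ C = {4, 5, 6, 10, 14}

{4, 5, 6, 10, 14}


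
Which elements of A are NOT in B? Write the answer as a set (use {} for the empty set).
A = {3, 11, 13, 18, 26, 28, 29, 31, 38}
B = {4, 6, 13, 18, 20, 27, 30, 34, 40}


Set A = {3, 11, 13, 18, 26, 28, 29, 31, 38}
Set B = {4, 6, 13, 18, 20, 27, 30, 34, 40}
Check each element of A against B:
3 ∉ B (include), 11 ∉ B (include), 13 ∈ B, 18 ∈ B, 26 ∉ B (include), 28 ∉ B (include), 29 ∉ B (include), 31 ∉ B (include), 38 ∉ B (include)
Elements of A not in B: {3, 11, 26, 28, 29, 31, 38}

{3, 11, 26, 28, 29, 31, 38}


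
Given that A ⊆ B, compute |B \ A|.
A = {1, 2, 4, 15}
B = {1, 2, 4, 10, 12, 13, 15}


Set A = {1, 2, 4, 15}, |A| = 4
Set B = {1, 2, 4, 10, 12, 13, 15}, |B| = 7
Since A ⊆ B: B \ A = {10, 12, 13}
|B| - |A| = 7 - 4 = 3

3


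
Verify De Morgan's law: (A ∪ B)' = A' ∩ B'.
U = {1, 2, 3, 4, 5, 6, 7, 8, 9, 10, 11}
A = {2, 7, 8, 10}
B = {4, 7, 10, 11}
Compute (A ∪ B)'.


U = {1, 2, 3, 4, 5, 6, 7, 8, 9, 10, 11}
A = {2, 7, 8, 10}, B = {4, 7, 10, 11}
A ∪ B = {2, 4, 7, 8, 10, 11}
(A ∪ B)' = U \ (A ∪ B) = {1, 3, 5, 6, 9}
Verification via A' ∩ B': A' = {1, 3, 4, 5, 6, 9, 11}, B' = {1, 2, 3, 5, 6, 8, 9}
A' ∩ B' = {1, 3, 5, 6, 9} ✓

{1, 3, 5, 6, 9}


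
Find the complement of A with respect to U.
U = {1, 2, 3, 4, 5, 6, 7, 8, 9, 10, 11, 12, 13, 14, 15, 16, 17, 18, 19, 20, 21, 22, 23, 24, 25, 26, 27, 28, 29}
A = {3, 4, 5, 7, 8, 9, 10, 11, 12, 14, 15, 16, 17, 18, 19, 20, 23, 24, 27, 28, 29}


Universal set U = {1, 2, 3, 4, 5, 6, 7, 8, 9, 10, 11, 12, 13, 14, 15, 16, 17, 18, 19, 20, 21, 22, 23, 24, 25, 26, 27, 28, 29}
Set A = {3, 4, 5, 7, 8, 9, 10, 11, 12, 14, 15, 16, 17, 18, 19, 20, 23, 24, 27, 28, 29}
A' = U \ A = elements in U but not in A
Checking each element of U:
1 (not in A, include), 2 (not in A, include), 3 (in A, exclude), 4 (in A, exclude), 5 (in A, exclude), 6 (not in A, include), 7 (in A, exclude), 8 (in A, exclude), 9 (in A, exclude), 10 (in A, exclude), 11 (in A, exclude), 12 (in A, exclude), 13 (not in A, include), 14 (in A, exclude), 15 (in A, exclude), 16 (in A, exclude), 17 (in A, exclude), 18 (in A, exclude), 19 (in A, exclude), 20 (in A, exclude), 21 (not in A, include), 22 (not in A, include), 23 (in A, exclude), 24 (in A, exclude), 25 (not in A, include), 26 (not in A, include), 27 (in A, exclude), 28 (in A, exclude), 29 (in A, exclude)
A' = {1, 2, 6, 13, 21, 22, 25, 26}

{1, 2, 6, 13, 21, 22, 25, 26}


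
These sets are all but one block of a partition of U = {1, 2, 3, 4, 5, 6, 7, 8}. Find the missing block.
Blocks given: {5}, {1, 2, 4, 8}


U = {1, 2, 3, 4, 5, 6, 7, 8}
Shown blocks: {5}, {1, 2, 4, 8}
A partition's blocks are pairwise disjoint and cover U, so the missing block = U \ (union of shown blocks).
Union of shown blocks: {1, 2, 4, 5, 8}
Missing block = U \ (union) = {3, 6, 7}

{3, 6, 7}


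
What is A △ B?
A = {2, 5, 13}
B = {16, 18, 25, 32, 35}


Set A = {2, 5, 13}
Set B = {16, 18, 25, 32, 35}
A △ B = (A \ B) ∪ (B \ A)
Elements in A but not B: {2, 5, 13}
Elements in B but not A: {16, 18, 25, 32, 35}
A △ B = {2, 5, 13, 16, 18, 25, 32, 35}

{2, 5, 13, 16, 18, 25, 32, 35}


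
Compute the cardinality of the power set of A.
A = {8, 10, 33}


Set A = {8, 10, 33}
|A| = 3
The power set P(A) contains all subsets of A.
|P(A)| = 2^|A| = 2^3 = 8

8


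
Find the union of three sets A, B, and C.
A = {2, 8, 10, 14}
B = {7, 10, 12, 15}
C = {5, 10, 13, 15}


Set A = {2, 8, 10, 14}
Set B = {7, 10, 12, 15}
Set C = {5, 10, 13, 15}
First, A ∪ B = {2, 7, 8, 10, 12, 14, 15}
Then, (A ∪ B) ∪ C = {2, 5, 7, 8, 10, 12, 13, 14, 15}

{2, 5, 7, 8, 10, 12, 13, 14, 15}


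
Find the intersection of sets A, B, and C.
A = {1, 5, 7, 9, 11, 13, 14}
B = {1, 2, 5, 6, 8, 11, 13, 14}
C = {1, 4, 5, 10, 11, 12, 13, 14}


Set A = {1, 5, 7, 9, 11, 13, 14}
Set B = {1, 2, 5, 6, 8, 11, 13, 14}
Set C = {1, 4, 5, 10, 11, 12, 13, 14}
First, A ∩ B = {1, 5, 11, 13, 14}
Then, (A ∩ B) ∩ C = {1, 5, 11, 13, 14}

{1, 5, 11, 13, 14}


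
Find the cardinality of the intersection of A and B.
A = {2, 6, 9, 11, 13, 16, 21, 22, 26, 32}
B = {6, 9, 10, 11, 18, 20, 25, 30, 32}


Set A = {2, 6, 9, 11, 13, 16, 21, 22, 26, 32}
Set B = {6, 9, 10, 11, 18, 20, 25, 30, 32}
A ∩ B = {6, 9, 11, 32}
|A ∩ B| = 4

4


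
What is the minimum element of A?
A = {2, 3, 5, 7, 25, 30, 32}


Set A = {2, 3, 5, 7, 25, 30, 32}
Elements in ascending order: 2, 3, 5, 7, 25, 30, 32
The smallest element is 2.

2


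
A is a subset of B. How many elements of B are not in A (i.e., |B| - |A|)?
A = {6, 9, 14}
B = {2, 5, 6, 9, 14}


Set A = {6, 9, 14}, |A| = 3
Set B = {2, 5, 6, 9, 14}, |B| = 5
Since A ⊆ B: B \ A = {2, 5}
|B| - |A| = 5 - 3 = 2

2


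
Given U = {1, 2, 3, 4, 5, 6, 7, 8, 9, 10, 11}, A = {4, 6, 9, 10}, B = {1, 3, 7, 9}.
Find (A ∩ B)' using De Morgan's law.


U = {1, 2, 3, 4, 5, 6, 7, 8, 9, 10, 11}
A = {4, 6, 9, 10}, B = {1, 3, 7, 9}
A ∩ B = {9}
(A ∩ B)' = U \ (A ∩ B) = {1, 2, 3, 4, 5, 6, 7, 8, 10, 11}
Verification via A' ∪ B': A' = {1, 2, 3, 5, 7, 8, 11}, B' = {2, 4, 5, 6, 8, 10, 11}
A' ∪ B' = {1, 2, 3, 4, 5, 6, 7, 8, 10, 11} ✓

{1, 2, 3, 4, 5, 6, 7, 8, 10, 11}


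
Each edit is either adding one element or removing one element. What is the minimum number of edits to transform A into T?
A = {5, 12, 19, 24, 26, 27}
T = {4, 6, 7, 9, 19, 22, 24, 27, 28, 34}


Set A = {5, 12, 19, 24, 26, 27}
Set T = {4, 6, 7, 9, 19, 22, 24, 27, 28, 34}
Elements to remove from A (in A, not in T): {5, 12, 26} → 3 removals
Elements to add to A (in T, not in A): {4, 6, 7, 9, 22, 28, 34} → 7 additions
Total edits = 3 + 7 = 10

10


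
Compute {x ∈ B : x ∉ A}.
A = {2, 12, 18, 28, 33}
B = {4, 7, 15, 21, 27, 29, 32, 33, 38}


Set A = {2, 12, 18, 28, 33}
Set B = {4, 7, 15, 21, 27, 29, 32, 33, 38}
Check each element of B against A:
4 ∉ A (include), 7 ∉ A (include), 15 ∉ A (include), 21 ∉ A (include), 27 ∉ A (include), 29 ∉ A (include), 32 ∉ A (include), 33 ∈ A, 38 ∉ A (include)
Elements of B not in A: {4, 7, 15, 21, 27, 29, 32, 38}

{4, 7, 15, 21, 27, 29, 32, 38}


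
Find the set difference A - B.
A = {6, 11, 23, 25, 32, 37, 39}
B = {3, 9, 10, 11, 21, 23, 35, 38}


Set A = {6, 11, 23, 25, 32, 37, 39}
Set B = {3, 9, 10, 11, 21, 23, 35, 38}
A \ B includes elements in A that are not in B.
Check each element of A:
6 (not in B, keep), 11 (in B, remove), 23 (in B, remove), 25 (not in B, keep), 32 (not in B, keep), 37 (not in B, keep), 39 (not in B, keep)
A \ B = {6, 25, 32, 37, 39}

{6, 25, 32, 37, 39}


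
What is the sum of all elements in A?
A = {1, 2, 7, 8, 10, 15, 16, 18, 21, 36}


Set A = {1, 2, 7, 8, 10, 15, 16, 18, 21, 36}
Sum = 1 + 2 + 7 + 8 + 10 + 15 + 16 + 18 + 21 + 36 = 134

134


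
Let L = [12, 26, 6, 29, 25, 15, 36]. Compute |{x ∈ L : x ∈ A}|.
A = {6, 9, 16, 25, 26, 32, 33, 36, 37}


Set A = {6, 9, 16, 25, 26, 32, 33, 36, 37}
Candidates: [12, 26, 6, 29, 25, 15, 36]
Check each candidate:
12 ∉ A, 26 ∈ A, 6 ∈ A, 29 ∉ A, 25 ∈ A, 15 ∉ A, 36 ∈ A
Count of candidates in A: 4

4


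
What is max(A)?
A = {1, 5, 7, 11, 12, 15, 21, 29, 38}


Set A = {1, 5, 7, 11, 12, 15, 21, 29, 38}
Elements in ascending order: 1, 5, 7, 11, 12, 15, 21, 29, 38
The largest element is 38.

38


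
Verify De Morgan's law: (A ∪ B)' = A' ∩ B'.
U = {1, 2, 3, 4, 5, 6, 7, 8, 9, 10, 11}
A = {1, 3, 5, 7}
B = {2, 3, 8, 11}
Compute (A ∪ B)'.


U = {1, 2, 3, 4, 5, 6, 7, 8, 9, 10, 11}
A = {1, 3, 5, 7}, B = {2, 3, 8, 11}
A ∪ B = {1, 2, 3, 5, 7, 8, 11}
(A ∪ B)' = U \ (A ∪ B) = {4, 6, 9, 10}
Verification via A' ∩ B': A' = {2, 4, 6, 8, 9, 10, 11}, B' = {1, 4, 5, 6, 7, 9, 10}
A' ∩ B' = {4, 6, 9, 10} ✓

{4, 6, 9, 10}


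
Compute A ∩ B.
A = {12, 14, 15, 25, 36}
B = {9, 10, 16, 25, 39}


Set A = {12, 14, 15, 25, 36}
Set B = {9, 10, 16, 25, 39}
A ∩ B includes only elements in both sets.
Check each element of A against B:
12 ✗, 14 ✗, 15 ✗, 25 ✓, 36 ✗
A ∩ B = {25}

{25}


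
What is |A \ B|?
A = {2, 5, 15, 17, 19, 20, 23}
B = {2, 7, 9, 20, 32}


Set A = {2, 5, 15, 17, 19, 20, 23}
Set B = {2, 7, 9, 20, 32}
A \ B = {5, 15, 17, 19, 23}
|A \ B| = 5

5


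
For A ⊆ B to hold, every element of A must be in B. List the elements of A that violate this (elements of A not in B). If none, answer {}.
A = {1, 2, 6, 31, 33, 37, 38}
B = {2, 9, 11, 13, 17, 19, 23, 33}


Set A = {1, 2, 6, 31, 33, 37, 38}
Set B = {2, 9, 11, 13, 17, 19, 23, 33}
Check each element of A against B:
1 ∉ B (include), 2 ∈ B, 6 ∉ B (include), 31 ∉ B (include), 33 ∈ B, 37 ∉ B (include), 38 ∉ B (include)
Elements of A not in B: {1, 6, 31, 37, 38}

{1, 6, 31, 37, 38}


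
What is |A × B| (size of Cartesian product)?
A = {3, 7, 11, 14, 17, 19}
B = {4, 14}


Set A = {3, 7, 11, 14, 17, 19} has 6 elements.
Set B = {4, 14} has 2 elements.
|A × B| = |A| × |B| = 6 × 2 = 12

12


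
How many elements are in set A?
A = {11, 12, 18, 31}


Set A = {11, 12, 18, 31}
Listing elements: 11, 12, 18, 31
Counting: 4 elements
|A| = 4

4


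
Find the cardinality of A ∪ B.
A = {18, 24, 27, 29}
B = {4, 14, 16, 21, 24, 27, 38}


Set A = {18, 24, 27, 29}, |A| = 4
Set B = {4, 14, 16, 21, 24, 27, 38}, |B| = 7
A ∩ B = {24, 27}, |A ∩ B| = 2
|A ∪ B| = |A| + |B| - |A ∩ B| = 4 + 7 - 2 = 9

9


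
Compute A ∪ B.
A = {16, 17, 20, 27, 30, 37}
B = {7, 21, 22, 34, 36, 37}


Set A = {16, 17, 20, 27, 30, 37}
Set B = {7, 21, 22, 34, 36, 37}
A ∪ B includes all elements in either set.
Elements from A: {16, 17, 20, 27, 30, 37}
Elements from B not already included: {7, 21, 22, 34, 36}
A ∪ B = {7, 16, 17, 20, 21, 22, 27, 30, 34, 36, 37}

{7, 16, 17, 20, 21, 22, 27, 30, 34, 36, 37}


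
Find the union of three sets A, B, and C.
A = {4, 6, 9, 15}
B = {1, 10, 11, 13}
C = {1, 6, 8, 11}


Set A = {4, 6, 9, 15}
Set B = {1, 10, 11, 13}
Set C = {1, 6, 8, 11}
First, A ∪ B = {1, 4, 6, 9, 10, 11, 13, 15}
Then, (A ∪ B) ∪ C = {1, 4, 6, 8, 9, 10, 11, 13, 15}

{1, 4, 6, 8, 9, 10, 11, 13, 15}


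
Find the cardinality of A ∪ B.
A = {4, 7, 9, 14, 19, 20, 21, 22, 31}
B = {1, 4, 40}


Set A = {4, 7, 9, 14, 19, 20, 21, 22, 31}, |A| = 9
Set B = {1, 4, 40}, |B| = 3
A ∩ B = {4}, |A ∩ B| = 1
|A ∪ B| = |A| + |B| - |A ∩ B| = 9 + 3 - 1 = 11

11


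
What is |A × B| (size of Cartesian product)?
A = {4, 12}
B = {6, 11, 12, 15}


Set A = {4, 12} has 2 elements.
Set B = {6, 11, 12, 15} has 4 elements.
|A × B| = |A| × |B| = 2 × 4 = 8

8


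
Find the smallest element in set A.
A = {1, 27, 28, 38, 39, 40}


Set A = {1, 27, 28, 38, 39, 40}
Elements in ascending order: 1, 27, 28, 38, 39, 40
The smallest element is 1.

1


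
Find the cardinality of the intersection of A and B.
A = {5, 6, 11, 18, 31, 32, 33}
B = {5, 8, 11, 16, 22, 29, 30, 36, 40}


Set A = {5, 6, 11, 18, 31, 32, 33}
Set B = {5, 8, 11, 16, 22, 29, 30, 36, 40}
A ∩ B = {5, 11}
|A ∩ B| = 2

2


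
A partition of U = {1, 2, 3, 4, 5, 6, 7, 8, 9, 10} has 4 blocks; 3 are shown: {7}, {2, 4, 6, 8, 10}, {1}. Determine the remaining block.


U = {1, 2, 3, 4, 5, 6, 7, 8, 9, 10}
Shown blocks: {7}, {2, 4, 6, 8, 10}, {1}
A partition's blocks are pairwise disjoint and cover U, so the missing block = U \ (union of shown blocks).
Union of shown blocks: {1, 2, 4, 6, 7, 8, 10}
Missing block = U \ (union) = {3, 5, 9}

{3, 5, 9}


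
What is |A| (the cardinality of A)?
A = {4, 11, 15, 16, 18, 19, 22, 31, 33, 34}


Set A = {4, 11, 15, 16, 18, 19, 22, 31, 33, 34}
Listing elements: 4, 11, 15, 16, 18, 19, 22, 31, 33, 34
Counting: 10 elements
|A| = 10

10


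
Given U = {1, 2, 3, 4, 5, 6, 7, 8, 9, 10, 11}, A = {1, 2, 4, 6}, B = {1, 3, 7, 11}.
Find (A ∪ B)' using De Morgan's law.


U = {1, 2, 3, 4, 5, 6, 7, 8, 9, 10, 11}
A = {1, 2, 4, 6}, B = {1, 3, 7, 11}
A ∪ B = {1, 2, 3, 4, 6, 7, 11}
(A ∪ B)' = U \ (A ∪ B) = {5, 8, 9, 10}
Verification via A' ∩ B': A' = {3, 5, 7, 8, 9, 10, 11}, B' = {2, 4, 5, 6, 8, 9, 10}
A' ∩ B' = {5, 8, 9, 10} ✓

{5, 8, 9, 10}


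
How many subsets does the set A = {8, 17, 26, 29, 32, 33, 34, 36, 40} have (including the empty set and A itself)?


Set A = {8, 17, 26, 29, 32, 33, 34, 36, 40}
|A| = 9
The power set P(A) contains all subsets of A.
|P(A)| = 2^|A| = 2^9 = 512

512


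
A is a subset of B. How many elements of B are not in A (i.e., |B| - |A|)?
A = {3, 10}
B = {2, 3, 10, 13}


Set A = {3, 10}, |A| = 2
Set B = {2, 3, 10, 13}, |B| = 4
Since A ⊆ B: B \ A = {2, 13}
|B| - |A| = 4 - 2 = 2

2


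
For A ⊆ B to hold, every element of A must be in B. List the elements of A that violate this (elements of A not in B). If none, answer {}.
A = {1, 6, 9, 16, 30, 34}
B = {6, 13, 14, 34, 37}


Set A = {1, 6, 9, 16, 30, 34}
Set B = {6, 13, 14, 34, 37}
Check each element of A against B:
1 ∉ B (include), 6 ∈ B, 9 ∉ B (include), 16 ∉ B (include), 30 ∉ B (include), 34 ∈ B
Elements of A not in B: {1, 9, 16, 30}

{1, 9, 16, 30}


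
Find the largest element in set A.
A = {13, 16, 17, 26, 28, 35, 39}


Set A = {13, 16, 17, 26, 28, 35, 39}
Elements in ascending order: 13, 16, 17, 26, 28, 35, 39
The largest element is 39.

39


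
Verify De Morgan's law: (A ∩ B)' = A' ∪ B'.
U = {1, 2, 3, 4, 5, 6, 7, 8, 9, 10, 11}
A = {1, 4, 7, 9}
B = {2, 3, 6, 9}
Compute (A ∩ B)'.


U = {1, 2, 3, 4, 5, 6, 7, 8, 9, 10, 11}
A = {1, 4, 7, 9}, B = {2, 3, 6, 9}
A ∩ B = {9}
(A ∩ B)' = U \ (A ∩ B) = {1, 2, 3, 4, 5, 6, 7, 8, 10, 11}
Verification via A' ∪ B': A' = {2, 3, 5, 6, 8, 10, 11}, B' = {1, 4, 5, 7, 8, 10, 11}
A' ∪ B' = {1, 2, 3, 4, 5, 6, 7, 8, 10, 11} ✓

{1, 2, 3, 4, 5, 6, 7, 8, 10, 11}


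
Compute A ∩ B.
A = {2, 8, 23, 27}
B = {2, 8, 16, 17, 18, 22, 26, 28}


Set A = {2, 8, 23, 27}
Set B = {2, 8, 16, 17, 18, 22, 26, 28}
A ∩ B includes only elements in both sets.
Check each element of A against B:
2 ✓, 8 ✓, 23 ✗, 27 ✗
A ∩ B = {2, 8}

{2, 8}


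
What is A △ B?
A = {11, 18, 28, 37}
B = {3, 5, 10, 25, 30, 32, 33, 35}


Set A = {11, 18, 28, 37}
Set B = {3, 5, 10, 25, 30, 32, 33, 35}
A △ B = (A \ B) ∪ (B \ A)
Elements in A but not B: {11, 18, 28, 37}
Elements in B but not A: {3, 5, 10, 25, 30, 32, 33, 35}
A △ B = {3, 5, 10, 11, 18, 25, 28, 30, 32, 33, 35, 37}

{3, 5, 10, 11, 18, 25, 28, 30, 32, 33, 35, 37}


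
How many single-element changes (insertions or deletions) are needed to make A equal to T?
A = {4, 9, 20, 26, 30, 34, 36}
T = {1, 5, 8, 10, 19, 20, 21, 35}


Set A = {4, 9, 20, 26, 30, 34, 36}
Set T = {1, 5, 8, 10, 19, 20, 21, 35}
Elements to remove from A (in A, not in T): {4, 9, 26, 30, 34, 36} → 6 removals
Elements to add to A (in T, not in A): {1, 5, 8, 10, 19, 21, 35} → 7 additions
Total edits = 6 + 7 = 13

13


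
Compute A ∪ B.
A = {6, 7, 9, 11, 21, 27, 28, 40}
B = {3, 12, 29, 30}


Set A = {6, 7, 9, 11, 21, 27, 28, 40}
Set B = {3, 12, 29, 30}
A ∪ B includes all elements in either set.
Elements from A: {6, 7, 9, 11, 21, 27, 28, 40}
Elements from B not already included: {3, 12, 29, 30}
A ∪ B = {3, 6, 7, 9, 11, 12, 21, 27, 28, 29, 30, 40}

{3, 6, 7, 9, 11, 12, 21, 27, 28, 29, 30, 40}


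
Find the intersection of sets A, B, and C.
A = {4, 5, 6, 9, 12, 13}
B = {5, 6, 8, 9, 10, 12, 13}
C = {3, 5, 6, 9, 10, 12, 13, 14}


Set A = {4, 5, 6, 9, 12, 13}
Set B = {5, 6, 8, 9, 10, 12, 13}
Set C = {3, 5, 6, 9, 10, 12, 13, 14}
First, A ∩ B = {5, 6, 9, 12, 13}
Then, (A ∩ B) ∩ C = {5, 6, 9, 12, 13}

{5, 6, 9, 12, 13}


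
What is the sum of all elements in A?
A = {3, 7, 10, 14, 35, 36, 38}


Set A = {3, 7, 10, 14, 35, 36, 38}
Sum = 3 + 7 + 10 + 14 + 35 + 36 + 38 = 143

143


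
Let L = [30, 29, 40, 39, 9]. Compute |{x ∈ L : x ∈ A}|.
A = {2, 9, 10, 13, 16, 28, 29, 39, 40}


Set A = {2, 9, 10, 13, 16, 28, 29, 39, 40}
Candidates: [30, 29, 40, 39, 9]
Check each candidate:
30 ∉ A, 29 ∈ A, 40 ∈ A, 39 ∈ A, 9 ∈ A
Count of candidates in A: 4

4


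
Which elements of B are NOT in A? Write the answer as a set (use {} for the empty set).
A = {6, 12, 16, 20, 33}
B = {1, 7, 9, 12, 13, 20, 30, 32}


Set A = {6, 12, 16, 20, 33}
Set B = {1, 7, 9, 12, 13, 20, 30, 32}
Check each element of B against A:
1 ∉ A (include), 7 ∉ A (include), 9 ∉ A (include), 12 ∈ A, 13 ∉ A (include), 20 ∈ A, 30 ∉ A (include), 32 ∉ A (include)
Elements of B not in A: {1, 7, 9, 13, 30, 32}

{1, 7, 9, 13, 30, 32}


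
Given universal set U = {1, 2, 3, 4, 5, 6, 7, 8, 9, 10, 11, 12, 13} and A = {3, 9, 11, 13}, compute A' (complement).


Universal set U = {1, 2, 3, 4, 5, 6, 7, 8, 9, 10, 11, 12, 13}
Set A = {3, 9, 11, 13}
A' = U \ A = elements in U but not in A
Checking each element of U:
1 (not in A, include), 2 (not in A, include), 3 (in A, exclude), 4 (not in A, include), 5 (not in A, include), 6 (not in A, include), 7 (not in A, include), 8 (not in A, include), 9 (in A, exclude), 10 (not in A, include), 11 (in A, exclude), 12 (not in A, include), 13 (in A, exclude)
A' = {1, 2, 4, 5, 6, 7, 8, 10, 12}

{1, 2, 4, 5, 6, 7, 8, 10, 12}


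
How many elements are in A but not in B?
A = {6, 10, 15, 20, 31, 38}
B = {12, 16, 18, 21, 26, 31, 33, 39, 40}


Set A = {6, 10, 15, 20, 31, 38}
Set B = {12, 16, 18, 21, 26, 31, 33, 39, 40}
A \ B = {6, 10, 15, 20, 38}
|A \ B| = 5

5


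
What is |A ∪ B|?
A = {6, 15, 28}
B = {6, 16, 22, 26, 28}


Set A = {6, 15, 28}, |A| = 3
Set B = {6, 16, 22, 26, 28}, |B| = 5
A ∩ B = {6, 28}, |A ∩ B| = 2
|A ∪ B| = |A| + |B| - |A ∩ B| = 3 + 5 - 2 = 6

6


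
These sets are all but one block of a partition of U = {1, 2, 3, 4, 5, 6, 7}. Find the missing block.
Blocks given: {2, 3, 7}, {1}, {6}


U = {1, 2, 3, 4, 5, 6, 7}
Shown blocks: {2, 3, 7}, {1}, {6}
A partition's blocks are pairwise disjoint and cover U, so the missing block = U \ (union of shown blocks).
Union of shown blocks: {1, 2, 3, 6, 7}
Missing block = U \ (union) = {4, 5}

{4, 5}


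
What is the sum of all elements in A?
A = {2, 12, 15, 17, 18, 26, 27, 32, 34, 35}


Set A = {2, 12, 15, 17, 18, 26, 27, 32, 34, 35}
Sum = 2 + 12 + 15 + 17 + 18 + 26 + 27 + 32 + 34 + 35 = 218

218


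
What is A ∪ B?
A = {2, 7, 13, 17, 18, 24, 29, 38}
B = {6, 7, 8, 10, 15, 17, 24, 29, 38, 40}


Set A = {2, 7, 13, 17, 18, 24, 29, 38}
Set B = {6, 7, 8, 10, 15, 17, 24, 29, 38, 40}
A ∪ B includes all elements in either set.
Elements from A: {2, 7, 13, 17, 18, 24, 29, 38}
Elements from B not already included: {6, 8, 10, 15, 40}
A ∪ B = {2, 6, 7, 8, 10, 13, 15, 17, 18, 24, 29, 38, 40}

{2, 6, 7, 8, 10, 13, 15, 17, 18, 24, 29, 38, 40}


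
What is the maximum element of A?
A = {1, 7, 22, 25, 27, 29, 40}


Set A = {1, 7, 22, 25, 27, 29, 40}
Elements in ascending order: 1, 7, 22, 25, 27, 29, 40
The largest element is 40.

40


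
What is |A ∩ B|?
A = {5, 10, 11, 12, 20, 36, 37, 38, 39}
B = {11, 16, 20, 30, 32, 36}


Set A = {5, 10, 11, 12, 20, 36, 37, 38, 39}
Set B = {11, 16, 20, 30, 32, 36}
A ∩ B = {11, 20, 36}
|A ∩ B| = 3

3


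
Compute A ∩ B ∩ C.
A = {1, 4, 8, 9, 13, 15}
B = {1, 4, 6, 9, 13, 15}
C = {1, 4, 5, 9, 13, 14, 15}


Set A = {1, 4, 8, 9, 13, 15}
Set B = {1, 4, 6, 9, 13, 15}
Set C = {1, 4, 5, 9, 13, 14, 15}
First, A ∩ B = {1, 4, 9, 13, 15}
Then, (A ∩ B) ∩ C = {1, 4, 9, 13, 15}

{1, 4, 9, 13, 15}


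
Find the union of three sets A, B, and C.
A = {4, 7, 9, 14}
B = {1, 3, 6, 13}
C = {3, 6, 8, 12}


Set A = {4, 7, 9, 14}
Set B = {1, 3, 6, 13}
Set C = {3, 6, 8, 12}
First, A ∪ B = {1, 3, 4, 6, 7, 9, 13, 14}
Then, (A ∪ B) ∪ C = {1, 3, 4, 6, 7, 8, 9, 12, 13, 14}

{1, 3, 4, 6, 7, 8, 9, 12, 13, 14}


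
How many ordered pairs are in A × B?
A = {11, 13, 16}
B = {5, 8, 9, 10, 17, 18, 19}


Set A = {11, 13, 16} has 3 elements.
Set B = {5, 8, 9, 10, 17, 18, 19} has 7 elements.
|A × B| = |A| × |B| = 3 × 7 = 21

21


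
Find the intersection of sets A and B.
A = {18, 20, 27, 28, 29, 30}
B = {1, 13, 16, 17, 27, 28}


Set A = {18, 20, 27, 28, 29, 30}
Set B = {1, 13, 16, 17, 27, 28}
A ∩ B includes only elements in both sets.
Check each element of A against B:
18 ✗, 20 ✗, 27 ✓, 28 ✓, 29 ✗, 30 ✗
A ∩ B = {27, 28}

{27, 28}


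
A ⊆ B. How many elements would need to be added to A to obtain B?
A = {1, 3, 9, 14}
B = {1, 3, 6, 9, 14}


Set A = {1, 3, 9, 14}, |A| = 4
Set B = {1, 3, 6, 9, 14}, |B| = 5
Since A ⊆ B: B \ A = {6}
|B| - |A| = 5 - 4 = 1

1


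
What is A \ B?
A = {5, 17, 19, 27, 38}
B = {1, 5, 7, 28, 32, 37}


Set A = {5, 17, 19, 27, 38}
Set B = {1, 5, 7, 28, 32, 37}
A \ B includes elements in A that are not in B.
Check each element of A:
5 (in B, remove), 17 (not in B, keep), 19 (not in B, keep), 27 (not in B, keep), 38 (not in B, keep)
A \ B = {17, 19, 27, 38}

{17, 19, 27, 38}


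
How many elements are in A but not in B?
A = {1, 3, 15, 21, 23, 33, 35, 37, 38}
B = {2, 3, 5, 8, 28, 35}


Set A = {1, 3, 15, 21, 23, 33, 35, 37, 38}
Set B = {2, 3, 5, 8, 28, 35}
A \ B = {1, 15, 21, 23, 33, 37, 38}
|A \ B| = 7

7


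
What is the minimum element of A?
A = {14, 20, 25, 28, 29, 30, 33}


Set A = {14, 20, 25, 28, 29, 30, 33}
Elements in ascending order: 14, 20, 25, 28, 29, 30, 33
The smallest element is 14.

14


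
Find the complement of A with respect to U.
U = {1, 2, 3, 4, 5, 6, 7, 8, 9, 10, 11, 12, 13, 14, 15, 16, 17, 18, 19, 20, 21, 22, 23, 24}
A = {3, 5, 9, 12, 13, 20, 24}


Universal set U = {1, 2, 3, 4, 5, 6, 7, 8, 9, 10, 11, 12, 13, 14, 15, 16, 17, 18, 19, 20, 21, 22, 23, 24}
Set A = {3, 5, 9, 12, 13, 20, 24}
A' = U \ A = elements in U but not in A
Checking each element of U:
1 (not in A, include), 2 (not in A, include), 3 (in A, exclude), 4 (not in A, include), 5 (in A, exclude), 6 (not in A, include), 7 (not in A, include), 8 (not in A, include), 9 (in A, exclude), 10 (not in A, include), 11 (not in A, include), 12 (in A, exclude), 13 (in A, exclude), 14 (not in A, include), 15 (not in A, include), 16 (not in A, include), 17 (not in A, include), 18 (not in A, include), 19 (not in A, include), 20 (in A, exclude), 21 (not in A, include), 22 (not in A, include), 23 (not in A, include), 24 (in A, exclude)
A' = {1, 2, 4, 6, 7, 8, 10, 11, 14, 15, 16, 17, 18, 19, 21, 22, 23}

{1, 2, 4, 6, 7, 8, 10, 11, 14, 15, 16, 17, 18, 19, 21, 22, 23}


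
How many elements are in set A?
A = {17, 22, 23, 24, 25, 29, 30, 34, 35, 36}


Set A = {17, 22, 23, 24, 25, 29, 30, 34, 35, 36}
Listing elements: 17, 22, 23, 24, 25, 29, 30, 34, 35, 36
Counting: 10 elements
|A| = 10

10


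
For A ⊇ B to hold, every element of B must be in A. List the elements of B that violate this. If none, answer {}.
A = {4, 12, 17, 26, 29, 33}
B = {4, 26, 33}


Set A = {4, 12, 17, 26, 29, 33}
Set B = {4, 26, 33}
Check each element of B against A:
4 ∈ A, 26 ∈ A, 33 ∈ A
Elements of B not in A: {}

{}


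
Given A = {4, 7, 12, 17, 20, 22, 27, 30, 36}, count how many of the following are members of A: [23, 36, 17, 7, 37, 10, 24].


Set A = {4, 7, 12, 17, 20, 22, 27, 30, 36}
Candidates: [23, 36, 17, 7, 37, 10, 24]
Check each candidate:
23 ∉ A, 36 ∈ A, 17 ∈ A, 7 ∈ A, 37 ∉ A, 10 ∉ A, 24 ∉ A
Count of candidates in A: 3

3


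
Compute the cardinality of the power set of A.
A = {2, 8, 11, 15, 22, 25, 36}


Set A = {2, 8, 11, 15, 22, 25, 36}
|A| = 7
The power set P(A) contains all subsets of A.
|P(A)| = 2^|A| = 2^7 = 128

128


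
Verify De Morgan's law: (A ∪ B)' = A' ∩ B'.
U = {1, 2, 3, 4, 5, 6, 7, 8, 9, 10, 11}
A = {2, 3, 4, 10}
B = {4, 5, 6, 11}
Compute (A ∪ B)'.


U = {1, 2, 3, 4, 5, 6, 7, 8, 9, 10, 11}
A = {2, 3, 4, 10}, B = {4, 5, 6, 11}
A ∪ B = {2, 3, 4, 5, 6, 10, 11}
(A ∪ B)' = U \ (A ∪ B) = {1, 7, 8, 9}
Verification via A' ∩ B': A' = {1, 5, 6, 7, 8, 9, 11}, B' = {1, 2, 3, 7, 8, 9, 10}
A' ∩ B' = {1, 7, 8, 9} ✓

{1, 7, 8, 9}


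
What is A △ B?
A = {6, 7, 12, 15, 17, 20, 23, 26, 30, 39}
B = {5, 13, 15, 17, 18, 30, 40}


Set A = {6, 7, 12, 15, 17, 20, 23, 26, 30, 39}
Set B = {5, 13, 15, 17, 18, 30, 40}
A △ B = (A \ B) ∪ (B \ A)
Elements in A but not B: {6, 7, 12, 20, 23, 26, 39}
Elements in B but not A: {5, 13, 18, 40}
A △ B = {5, 6, 7, 12, 13, 18, 20, 23, 26, 39, 40}

{5, 6, 7, 12, 13, 18, 20, 23, 26, 39, 40}


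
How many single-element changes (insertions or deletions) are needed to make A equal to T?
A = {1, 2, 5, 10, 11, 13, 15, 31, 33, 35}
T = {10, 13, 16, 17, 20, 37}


Set A = {1, 2, 5, 10, 11, 13, 15, 31, 33, 35}
Set T = {10, 13, 16, 17, 20, 37}
Elements to remove from A (in A, not in T): {1, 2, 5, 11, 15, 31, 33, 35} → 8 removals
Elements to add to A (in T, not in A): {16, 17, 20, 37} → 4 additions
Total edits = 8 + 4 = 12

12


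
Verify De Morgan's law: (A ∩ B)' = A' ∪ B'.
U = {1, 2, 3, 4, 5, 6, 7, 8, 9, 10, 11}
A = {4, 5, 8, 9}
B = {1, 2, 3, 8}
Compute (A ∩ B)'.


U = {1, 2, 3, 4, 5, 6, 7, 8, 9, 10, 11}
A = {4, 5, 8, 9}, B = {1, 2, 3, 8}
A ∩ B = {8}
(A ∩ B)' = U \ (A ∩ B) = {1, 2, 3, 4, 5, 6, 7, 9, 10, 11}
Verification via A' ∪ B': A' = {1, 2, 3, 6, 7, 10, 11}, B' = {4, 5, 6, 7, 9, 10, 11}
A' ∪ B' = {1, 2, 3, 4, 5, 6, 7, 9, 10, 11} ✓

{1, 2, 3, 4, 5, 6, 7, 9, 10, 11}


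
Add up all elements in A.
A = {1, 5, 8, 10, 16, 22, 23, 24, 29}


Set A = {1, 5, 8, 10, 16, 22, 23, 24, 29}
Sum = 1 + 5 + 8 + 10 + 16 + 22 + 23 + 24 + 29 = 138

138


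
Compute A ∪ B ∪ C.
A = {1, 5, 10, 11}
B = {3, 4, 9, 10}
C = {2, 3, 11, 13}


Set A = {1, 5, 10, 11}
Set B = {3, 4, 9, 10}
Set C = {2, 3, 11, 13}
First, A ∪ B = {1, 3, 4, 5, 9, 10, 11}
Then, (A ∪ B) ∪ C = {1, 2, 3, 4, 5, 9, 10, 11, 13}

{1, 2, 3, 4, 5, 9, 10, 11, 13}


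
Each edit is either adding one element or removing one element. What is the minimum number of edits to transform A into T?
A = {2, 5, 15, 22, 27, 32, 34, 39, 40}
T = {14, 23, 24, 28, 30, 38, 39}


Set A = {2, 5, 15, 22, 27, 32, 34, 39, 40}
Set T = {14, 23, 24, 28, 30, 38, 39}
Elements to remove from A (in A, not in T): {2, 5, 15, 22, 27, 32, 34, 40} → 8 removals
Elements to add to A (in T, not in A): {14, 23, 24, 28, 30, 38} → 6 additions
Total edits = 8 + 6 = 14

14


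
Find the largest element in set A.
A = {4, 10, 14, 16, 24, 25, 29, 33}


Set A = {4, 10, 14, 16, 24, 25, 29, 33}
Elements in ascending order: 4, 10, 14, 16, 24, 25, 29, 33
The largest element is 33.

33


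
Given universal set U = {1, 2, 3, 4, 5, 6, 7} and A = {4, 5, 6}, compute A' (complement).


Universal set U = {1, 2, 3, 4, 5, 6, 7}
Set A = {4, 5, 6}
A' = U \ A = elements in U but not in A
Checking each element of U:
1 (not in A, include), 2 (not in A, include), 3 (not in A, include), 4 (in A, exclude), 5 (in A, exclude), 6 (in A, exclude), 7 (not in A, include)
A' = {1, 2, 3, 7}

{1, 2, 3, 7}


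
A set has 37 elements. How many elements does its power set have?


The set has 37 elements.
The power set contains all possible subsets.
|P(A)| = 2^|A| = 2^37 = 137438953472

137438953472


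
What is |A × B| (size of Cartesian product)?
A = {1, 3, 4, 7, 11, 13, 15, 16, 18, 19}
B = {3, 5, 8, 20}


Set A = {1, 3, 4, 7, 11, 13, 15, 16, 18, 19} has 10 elements.
Set B = {3, 5, 8, 20} has 4 elements.
|A × B| = |A| × |B| = 10 × 4 = 40

40


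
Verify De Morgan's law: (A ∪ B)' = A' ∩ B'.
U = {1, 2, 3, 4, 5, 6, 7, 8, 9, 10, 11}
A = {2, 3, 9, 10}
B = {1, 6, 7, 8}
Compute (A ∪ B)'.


U = {1, 2, 3, 4, 5, 6, 7, 8, 9, 10, 11}
A = {2, 3, 9, 10}, B = {1, 6, 7, 8}
A ∪ B = {1, 2, 3, 6, 7, 8, 9, 10}
(A ∪ B)' = U \ (A ∪ B) = {4, 5, 11}
Verification via A' ∩ B': A' = {1, 4, 5, 6, 7, 8, 11}, B' = {2, 3, 4, 5, 9, 10, 11}
A' ∩ B' = {4, 5, 11} ✓

{4, 5, 11}


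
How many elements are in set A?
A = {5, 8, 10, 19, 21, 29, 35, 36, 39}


Set A = {5, 8, 10, 19, 21, 29, 35, 36, 39}
Listing elements: 5, 8, 10, 19, 21, 29, 35, 36, 39
Counting: 9 elements
|A| = 9

9


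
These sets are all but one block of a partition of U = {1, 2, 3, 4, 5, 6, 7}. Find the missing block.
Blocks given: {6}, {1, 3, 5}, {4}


U = {1, 2, 3, 4, 5, 6, 7}
Shown blocks: {6}, {1, 3, 5}, {4}
A partition's blocks are pairwise disjoint and cover U, so the missing block = U \ (union of shown blocks).
Union of shown blocks: {1, 3, 4, 5, 6}
Missing block = U \ (union) = {2, 7}

{2, 7}


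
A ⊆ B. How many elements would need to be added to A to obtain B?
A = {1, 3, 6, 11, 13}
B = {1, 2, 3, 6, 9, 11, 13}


Set A = {1, 3, 6, 11, 13}, |A| = 5
Set B = {1, 2, 3, 6, 9, 11, 13}, |B| = 7
Since A ⊆ B: B \ A = {2, 9}
|B| - |A| = 7 - 5 = 2

2


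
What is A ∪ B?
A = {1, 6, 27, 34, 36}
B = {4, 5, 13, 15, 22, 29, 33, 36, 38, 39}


Set A = {1, 6, 27, 34, 36}
Set B = {4, 5, 13, 15, 22, 29, 33, 36, 38, 39}
A ∪ B includes all elements in either set.
Elements from A: {1, 6, 27, 34, 36}
Elements from B not already included: {4, 5, 13, 15, 22, 29, 33, 38, 39}
A ∪ B = {1, 4, 5, 6, 13, 15, 22, 27, 29, 33, 34, 36, 38, 39}

{1, 4, 5, 6, 13, 15, 22, 27, 29, 33, 34, 36, 38, 39}


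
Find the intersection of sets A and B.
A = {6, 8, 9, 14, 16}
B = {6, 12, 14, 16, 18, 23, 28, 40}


Set A = {6, 8, 9, 14, 16}
Set B = {6, 12, 14, 16, 18, 23, 28, 40}
A ∩ B includes only elements in both sets.
Check each element of A against B:
6 ✓, 8 ✗, 9 ✗, 14 ✓, 16 ✓
A ∩ B = {6, 14, 16}

{6, 14, 16}


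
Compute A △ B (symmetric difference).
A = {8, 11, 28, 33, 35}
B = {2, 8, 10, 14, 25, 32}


Set A = {8, 11, 28, 33, 35}
Set B = {2, 8, 10, 14, 25, 32}
A △ B = (A \ B) ∪ (B \ A)
Elements in A but not B: {11, 28, 33, 35}
Elements in B but not A: {2, 10, 14, 25, 32}
A △ B = {2, 10, 11, 14, 25, 28, 32, 33, 35}

{2, 10, 11, 14, 25, 28, 32, 33, 35}


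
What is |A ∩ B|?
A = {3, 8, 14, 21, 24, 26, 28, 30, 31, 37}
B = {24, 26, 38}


Set A = {3, 8, 14, 21, 24, 26, 28, 30, 31, 37}
Set B = {24, 26, 38}
A ∩ B = {24, 26}
|A ∩ B| = 2

2


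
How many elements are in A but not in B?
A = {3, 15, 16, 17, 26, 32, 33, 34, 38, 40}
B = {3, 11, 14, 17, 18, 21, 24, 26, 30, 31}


Set A = {3, 15, 16, 17, 26, 32, 33, 34, 38, 40}
Set B = {3, 11, 14, 17, 18, 21, 24, 26, 30, 31}
A \ B = {15, 16, 32, 33, 34, 38, 40}
|A \ B| = 7

7


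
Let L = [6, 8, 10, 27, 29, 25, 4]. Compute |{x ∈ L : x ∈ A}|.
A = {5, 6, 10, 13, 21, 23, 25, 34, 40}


Set A = {5, 6, 10, 13, 21, 23, 25, 34, 40}
Candidates: [6, 8, 10, 27, 29, 25, 4]
Check each candidate:
6 ∈ A, 8 ∉ A, 10 ∈ A, 27 ∉ A, 29 ∉ A, 25 ∈ A, 4 ∉ A
Count of candidates in A: 3

3


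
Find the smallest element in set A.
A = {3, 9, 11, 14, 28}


Set A = {3, 9, 11, 14, 28}
Elements in ascending order: 3, 9, 11, 14, 28
The smallest element is 3.

3


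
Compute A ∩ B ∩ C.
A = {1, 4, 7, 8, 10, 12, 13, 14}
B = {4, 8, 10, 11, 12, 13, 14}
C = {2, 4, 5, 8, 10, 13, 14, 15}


Set A = {1, 4, 7, 8, 10, 12, 13, 14}
Set B = {4, 8, 10, 11, 12, 13, 14}
Set C = {2, 4, 5, 8, 10, 13, 14, 15}
First, A ∩ B = {4, 8, 10, 12, 13, 14}
Then, (A ∩ B) ∩ C = {4, 8, 10, 13, 14}

{4, 8, 10, 13, 14}


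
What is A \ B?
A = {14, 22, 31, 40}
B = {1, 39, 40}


Set A = {14, 22, 31, 40}
Set B = {1, 39, 40}
A \ B includes elements in A that are not in B.
Check each element of A:
14 (not in B, keep), 22 (not in B, keep), 31 (not in B, keep), 40 (in B, remove)
A \ B = {14, 22, 31}

{14, 22, 31}


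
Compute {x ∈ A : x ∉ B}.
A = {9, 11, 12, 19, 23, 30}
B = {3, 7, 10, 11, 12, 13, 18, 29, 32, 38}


Set A = {9, 11, 12, 19, 23, 30}
Set B = {3, 7, 10, 11, 12, 13, 18, 29, 32, 38}
Check each element of A against B:
9 ∉ B (include), 11 ∈ B, 12 ∈ B, 19 ∉ B (include), 23 ∉ B (include), 30 ∉ B (include)
Elements of A not in B: {9, 19, 23, 30}

{9, 19, 23, 30}
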